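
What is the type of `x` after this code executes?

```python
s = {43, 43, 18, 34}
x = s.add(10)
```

set.add() returns None (mutates in place)

NoneType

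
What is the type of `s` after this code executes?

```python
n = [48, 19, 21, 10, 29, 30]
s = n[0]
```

Indexing a list of ints returns int (n[0] = 48)

int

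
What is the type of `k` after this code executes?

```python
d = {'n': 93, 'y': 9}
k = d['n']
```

Accessing dict[str, int] with key 'n' returns int value 93

int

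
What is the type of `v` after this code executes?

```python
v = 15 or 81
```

'or' returns the first truthy value (15, which is int)

int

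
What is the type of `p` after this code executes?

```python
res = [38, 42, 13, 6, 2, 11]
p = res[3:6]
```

Slicing a list always returns a list

list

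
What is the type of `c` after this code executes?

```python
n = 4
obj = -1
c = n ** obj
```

int ** negative int returns float

float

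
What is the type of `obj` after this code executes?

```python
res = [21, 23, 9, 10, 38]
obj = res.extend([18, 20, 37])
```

list.extend() returns None

NoneType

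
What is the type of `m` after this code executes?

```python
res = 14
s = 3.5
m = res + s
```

int + float returns float (14 + 3.5 = 17.5)

float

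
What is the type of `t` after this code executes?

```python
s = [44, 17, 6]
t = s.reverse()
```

list.reverse() returns None

NoneType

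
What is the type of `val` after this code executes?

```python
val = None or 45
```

'or' with None returns the other value (45, int)

int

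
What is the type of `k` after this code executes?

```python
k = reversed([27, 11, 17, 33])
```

reversed() on a list returns a list_reverseiterator

list_reverseiterator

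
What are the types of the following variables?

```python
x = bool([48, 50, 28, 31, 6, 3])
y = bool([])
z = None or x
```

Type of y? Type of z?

bool() returns bool; None or <bool> returns the bool

bool, bool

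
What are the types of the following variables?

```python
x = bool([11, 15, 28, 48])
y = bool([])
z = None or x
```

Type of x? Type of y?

bool() returns bool; bool() returns bool

bool, bool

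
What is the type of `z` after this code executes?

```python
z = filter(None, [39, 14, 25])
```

filter() returns a filter iterator object

filter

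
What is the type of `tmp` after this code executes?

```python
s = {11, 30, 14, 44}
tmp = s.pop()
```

Popping from a set of ints returns int

int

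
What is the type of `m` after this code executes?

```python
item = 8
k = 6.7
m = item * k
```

int * float returns float (8 * 6.7 = 53.6)

float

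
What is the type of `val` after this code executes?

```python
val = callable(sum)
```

callable() returns bool

bool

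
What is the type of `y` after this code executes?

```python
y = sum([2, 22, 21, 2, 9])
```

sum() of ints returns int

int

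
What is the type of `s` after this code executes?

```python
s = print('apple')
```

print() returns None

NoneType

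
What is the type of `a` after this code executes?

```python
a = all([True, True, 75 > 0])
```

all() returns bool

bool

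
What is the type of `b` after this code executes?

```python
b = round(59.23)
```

round() with no ndigits arg returns int

int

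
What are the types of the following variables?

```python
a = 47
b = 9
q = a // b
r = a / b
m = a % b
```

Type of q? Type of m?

int // int returns int; int % int returns int

int, int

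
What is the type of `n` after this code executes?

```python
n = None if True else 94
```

Ternary: condition is True, if branch (None) taken → NoneType

NoneType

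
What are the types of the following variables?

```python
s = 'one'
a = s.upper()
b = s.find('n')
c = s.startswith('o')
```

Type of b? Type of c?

str.find() returns int; str.startswith() returns bool

int, bool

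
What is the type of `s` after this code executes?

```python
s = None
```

None has type NoneType

NoneType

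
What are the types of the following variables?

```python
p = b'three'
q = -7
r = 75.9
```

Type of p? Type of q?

p is bytes; q is int

bytes, int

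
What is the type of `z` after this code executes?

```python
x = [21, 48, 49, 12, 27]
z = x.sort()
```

list.sort() returns None (sorts in place)

NoneType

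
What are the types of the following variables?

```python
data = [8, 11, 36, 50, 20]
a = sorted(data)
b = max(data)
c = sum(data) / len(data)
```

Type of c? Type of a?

int / int returns float; sorted() returns list

float, list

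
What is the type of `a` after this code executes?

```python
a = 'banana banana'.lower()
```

str.lower() returns str

str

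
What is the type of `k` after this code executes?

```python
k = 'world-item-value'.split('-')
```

str.split() returns list

list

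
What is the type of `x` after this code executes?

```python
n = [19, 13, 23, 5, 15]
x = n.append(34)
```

list.append() returns None (mutates in place)

NoneType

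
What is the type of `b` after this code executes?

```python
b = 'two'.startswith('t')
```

str.startswith() returns bool

bool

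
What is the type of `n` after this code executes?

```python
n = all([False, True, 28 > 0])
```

all() returns bool

bool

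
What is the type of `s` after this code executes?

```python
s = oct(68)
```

oct() returns str representation

str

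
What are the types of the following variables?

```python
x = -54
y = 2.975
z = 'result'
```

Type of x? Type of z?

x is int; z is str

int, str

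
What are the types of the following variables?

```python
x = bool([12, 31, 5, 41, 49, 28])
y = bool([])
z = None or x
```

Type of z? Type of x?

None or <bool> returns the bool; bool() returns bool

bool, bool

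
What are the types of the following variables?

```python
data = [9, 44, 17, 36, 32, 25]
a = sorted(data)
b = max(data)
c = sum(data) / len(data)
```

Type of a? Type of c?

sorted() returns list; int / int returns float

list, float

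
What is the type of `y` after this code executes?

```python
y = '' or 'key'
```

'or' returns first truthy value ('key', which is str)

str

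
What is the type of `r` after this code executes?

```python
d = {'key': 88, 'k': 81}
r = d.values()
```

.values() returns a dict_values view object

dict_values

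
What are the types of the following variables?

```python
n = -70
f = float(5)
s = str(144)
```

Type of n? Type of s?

n is int; s is str

int, str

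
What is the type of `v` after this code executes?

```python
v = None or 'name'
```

'or' with None returns the other value ('name', str)

str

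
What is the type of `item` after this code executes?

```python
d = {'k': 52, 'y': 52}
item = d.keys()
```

.keys() returns a dict_keys view object

dict_keys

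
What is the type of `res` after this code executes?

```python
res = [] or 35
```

'or' returns first truthy value (35, which is int)

int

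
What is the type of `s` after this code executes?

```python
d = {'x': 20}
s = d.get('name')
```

dict.get() returns None when key 'name' is not found and no default given

NoneType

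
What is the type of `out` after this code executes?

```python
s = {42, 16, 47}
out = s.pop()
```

Popping from a set of ints returns int

int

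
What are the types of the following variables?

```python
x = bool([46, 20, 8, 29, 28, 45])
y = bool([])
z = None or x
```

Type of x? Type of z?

bool() returns bool; None or <bool> returns the bool

bool, bool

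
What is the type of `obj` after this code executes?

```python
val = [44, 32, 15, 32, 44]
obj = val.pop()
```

list.pop() returns the popped element (int here)

int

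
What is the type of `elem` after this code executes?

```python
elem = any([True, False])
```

any() returns bool

bool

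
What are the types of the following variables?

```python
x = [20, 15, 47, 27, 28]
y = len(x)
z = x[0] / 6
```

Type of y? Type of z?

len() returns int; int / int returns float

int, float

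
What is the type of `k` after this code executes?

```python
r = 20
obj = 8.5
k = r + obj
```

int + float returns float (20 + 8.5 = 28.5)

float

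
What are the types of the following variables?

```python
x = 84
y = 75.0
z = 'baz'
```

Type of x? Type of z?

x is int; z is str

int, str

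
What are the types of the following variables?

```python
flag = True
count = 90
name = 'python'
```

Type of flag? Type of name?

flag is bool; name is str

bool, str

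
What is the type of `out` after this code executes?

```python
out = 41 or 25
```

'or' returns the first truthy value (41, which is int)

int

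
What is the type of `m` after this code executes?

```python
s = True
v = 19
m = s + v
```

bool + int returns int (True is 1, so 1 + 19 = 20)

int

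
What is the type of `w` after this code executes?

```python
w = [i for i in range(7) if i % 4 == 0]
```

A list comprehension [...] produces a list

list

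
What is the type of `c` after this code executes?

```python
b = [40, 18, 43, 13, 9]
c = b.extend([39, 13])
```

list.extend() returns None

NoneType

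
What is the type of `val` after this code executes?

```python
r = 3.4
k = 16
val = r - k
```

float - int returns float (3.4 - 16 = -12.6)

float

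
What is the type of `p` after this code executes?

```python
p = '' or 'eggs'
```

'or' returns first truthy value ('eggs', which is str)

str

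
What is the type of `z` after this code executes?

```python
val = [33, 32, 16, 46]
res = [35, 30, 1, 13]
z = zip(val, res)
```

zip() returns a zip iterator object

zip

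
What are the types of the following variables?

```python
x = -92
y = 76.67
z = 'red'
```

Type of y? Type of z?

y is float; z is str

float, str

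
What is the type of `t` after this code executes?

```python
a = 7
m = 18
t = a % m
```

int % int returns int (7 % 18 = 7)

int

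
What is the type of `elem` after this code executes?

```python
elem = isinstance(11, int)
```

isinstance() returns bool

bool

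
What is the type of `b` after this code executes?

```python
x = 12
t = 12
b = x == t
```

Equality comparison returns bool

bool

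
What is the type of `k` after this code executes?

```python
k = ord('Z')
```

ord() returns int (Unicode code point)

int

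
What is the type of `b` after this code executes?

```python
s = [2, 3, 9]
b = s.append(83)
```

list.append() returns None (mutates in place)

NoneType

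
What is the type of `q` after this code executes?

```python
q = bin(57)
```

bin() returns str representation

str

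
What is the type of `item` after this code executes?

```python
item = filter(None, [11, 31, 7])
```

filter() returns a filter iterator object

filter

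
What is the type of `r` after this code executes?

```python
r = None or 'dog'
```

'or' with None returns the other value ('dog', str)

str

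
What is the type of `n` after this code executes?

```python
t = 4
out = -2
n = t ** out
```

int ** negative int returns float

float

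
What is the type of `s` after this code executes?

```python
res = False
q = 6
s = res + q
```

bool + int returns int (False is 0, so 0 + 6 = 6)

int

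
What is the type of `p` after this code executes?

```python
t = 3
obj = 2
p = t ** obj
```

int ** positive int returns int (3 ** 2 = 9)

int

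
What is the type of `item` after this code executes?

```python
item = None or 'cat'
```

'or' with None returns the other value ('cat', str)

str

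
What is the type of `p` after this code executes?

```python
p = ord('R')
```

ord() returns int (Unicode code point)

int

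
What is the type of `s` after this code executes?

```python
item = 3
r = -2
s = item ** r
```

int ** negative int returns float

float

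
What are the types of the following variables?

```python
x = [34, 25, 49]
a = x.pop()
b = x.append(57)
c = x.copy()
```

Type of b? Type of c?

list.append() returns None; list.copy() returns list

NoneType, list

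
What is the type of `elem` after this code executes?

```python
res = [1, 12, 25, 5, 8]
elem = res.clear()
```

list.clear() returns None

NoneType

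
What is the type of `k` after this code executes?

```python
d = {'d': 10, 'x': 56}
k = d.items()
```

dict.items() returns a dict_items view

dict_items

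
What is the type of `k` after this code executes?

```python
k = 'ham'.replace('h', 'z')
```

str.replace() returns str

str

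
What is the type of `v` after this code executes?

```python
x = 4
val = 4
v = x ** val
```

int ** positive int returns int (4 ** 4 = 256)

int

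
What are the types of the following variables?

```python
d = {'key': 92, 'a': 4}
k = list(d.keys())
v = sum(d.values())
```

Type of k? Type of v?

list(...) returns list; sum of int values returns int

list, int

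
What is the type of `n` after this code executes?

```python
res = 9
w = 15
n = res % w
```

int % int returns int (9 % 15 = 9)

int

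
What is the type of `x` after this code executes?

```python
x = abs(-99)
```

abs() of int returns int

int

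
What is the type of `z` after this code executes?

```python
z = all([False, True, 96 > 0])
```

all() returns bool

bool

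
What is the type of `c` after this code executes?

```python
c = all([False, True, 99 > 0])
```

all() returns bool

bool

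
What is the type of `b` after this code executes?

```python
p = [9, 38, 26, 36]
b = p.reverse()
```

list.reverse() returns None

NoneType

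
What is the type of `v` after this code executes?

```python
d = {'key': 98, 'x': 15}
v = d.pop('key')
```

dict.pop() returns the value (int)

int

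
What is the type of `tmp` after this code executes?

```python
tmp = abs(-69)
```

abs() of int returns int

int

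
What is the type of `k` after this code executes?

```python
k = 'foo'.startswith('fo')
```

str.startswith() returns bool

bool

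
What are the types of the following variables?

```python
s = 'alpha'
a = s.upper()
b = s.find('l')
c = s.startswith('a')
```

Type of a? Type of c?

str.upper() returns str; str.startswith() returns bool

str, bool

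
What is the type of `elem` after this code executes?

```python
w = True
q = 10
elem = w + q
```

bool + int returns int (True is 1, so 1 + 10 = 11)

int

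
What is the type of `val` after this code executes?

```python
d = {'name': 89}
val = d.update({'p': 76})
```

dict.update() returns None

NoneType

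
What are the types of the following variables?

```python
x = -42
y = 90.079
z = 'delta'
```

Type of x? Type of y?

x is int; y is float

int, float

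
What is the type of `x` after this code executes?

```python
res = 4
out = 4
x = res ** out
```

int ** positive int returns int (4 ** 4 = 256)

int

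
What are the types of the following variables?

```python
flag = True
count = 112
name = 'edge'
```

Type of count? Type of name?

count is int; name is str

int, str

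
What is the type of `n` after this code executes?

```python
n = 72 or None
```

'or' returns first truthy value (72, int)

int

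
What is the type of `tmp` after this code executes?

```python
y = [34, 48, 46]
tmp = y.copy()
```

list.copy() returns list

list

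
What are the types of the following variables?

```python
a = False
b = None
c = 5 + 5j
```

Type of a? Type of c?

a is bool; c is complex

bool, complex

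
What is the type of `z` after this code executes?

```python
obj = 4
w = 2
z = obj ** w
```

int ** positive int returns int (4 ** 2 = 16)

int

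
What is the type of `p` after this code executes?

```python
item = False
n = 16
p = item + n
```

bool + int returns int (False is 0, so 0 + 16 = 16)

int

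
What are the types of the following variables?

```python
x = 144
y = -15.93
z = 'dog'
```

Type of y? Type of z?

y is float; z is str

float, str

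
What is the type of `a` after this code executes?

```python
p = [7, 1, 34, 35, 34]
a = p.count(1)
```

list.count() returns int

int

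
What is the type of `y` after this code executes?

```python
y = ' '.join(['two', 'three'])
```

str.join() returns str

str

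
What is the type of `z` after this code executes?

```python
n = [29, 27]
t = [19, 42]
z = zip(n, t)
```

zip() returns a zip iterator object

zip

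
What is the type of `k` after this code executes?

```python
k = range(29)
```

range() returns a range object

range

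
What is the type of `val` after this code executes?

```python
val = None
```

None has type NoneType

NoneType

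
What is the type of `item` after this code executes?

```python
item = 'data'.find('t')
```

str.find() returns int (index, or -1)

int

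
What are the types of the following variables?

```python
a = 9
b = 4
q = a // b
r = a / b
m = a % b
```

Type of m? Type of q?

int % int returns int; int // int returns int

int, int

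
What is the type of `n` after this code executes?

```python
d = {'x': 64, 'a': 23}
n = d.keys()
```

.keys() returns a dict_keys view object

dict_keys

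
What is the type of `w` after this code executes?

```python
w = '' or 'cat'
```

'or' returns first truthy value ('cat', which is str)

str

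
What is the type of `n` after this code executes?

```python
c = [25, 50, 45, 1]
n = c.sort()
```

list.sort() returns None (sorts in place)

NoneType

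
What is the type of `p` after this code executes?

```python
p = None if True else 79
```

Ternary: condition is True, if branch (None) taken → NoneType

NoneType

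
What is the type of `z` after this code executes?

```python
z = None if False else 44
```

Ternary: condition is False, else branch (44) taken → int

int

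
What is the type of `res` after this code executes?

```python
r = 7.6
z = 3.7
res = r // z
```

float // float returns float (floor division preserves float type)

float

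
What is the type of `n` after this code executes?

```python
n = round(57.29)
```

round() with no ndigits arg returns int

int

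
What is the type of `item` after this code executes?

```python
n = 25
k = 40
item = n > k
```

Comparison operators return bool

bool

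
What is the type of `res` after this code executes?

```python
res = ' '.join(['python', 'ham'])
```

str.join() returns str

str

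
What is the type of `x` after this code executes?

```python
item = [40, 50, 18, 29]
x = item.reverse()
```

list.reverse() returns None

NoneType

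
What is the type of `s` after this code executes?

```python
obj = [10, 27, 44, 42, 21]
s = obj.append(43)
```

list.append() returns None (mutates in place)

NoneType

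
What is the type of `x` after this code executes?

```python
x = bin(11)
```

bin() returns str representation

str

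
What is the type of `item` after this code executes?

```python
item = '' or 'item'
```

'or' returns first truthy value ('item', which is str)

str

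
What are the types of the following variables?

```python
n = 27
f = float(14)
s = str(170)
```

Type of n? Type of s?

n is int; s is str

int, str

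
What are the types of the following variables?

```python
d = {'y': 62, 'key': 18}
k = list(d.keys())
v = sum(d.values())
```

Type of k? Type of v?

list(...) returns list; sum of int values returns int

list, int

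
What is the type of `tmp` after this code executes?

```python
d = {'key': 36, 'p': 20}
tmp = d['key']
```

Accessing dict[str, int] with key 'key' returns int value 36

int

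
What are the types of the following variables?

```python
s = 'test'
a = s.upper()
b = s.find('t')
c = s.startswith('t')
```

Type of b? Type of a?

str.find() returns int; str.upper() returns str

int, str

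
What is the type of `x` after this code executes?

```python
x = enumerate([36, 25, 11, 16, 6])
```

enumerate() returns an enumerate iterator object

enumerate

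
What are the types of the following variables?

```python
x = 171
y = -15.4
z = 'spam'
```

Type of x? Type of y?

x is int; y is float

int, float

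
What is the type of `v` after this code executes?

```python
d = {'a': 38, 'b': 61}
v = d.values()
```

.values() returns a dict_values view object

dict_values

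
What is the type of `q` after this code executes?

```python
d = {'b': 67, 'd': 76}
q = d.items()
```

dict.items() returns a dict_items view

dict_items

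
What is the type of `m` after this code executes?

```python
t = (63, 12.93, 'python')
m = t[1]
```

Index 1 of tuple is 12.93 which is float

float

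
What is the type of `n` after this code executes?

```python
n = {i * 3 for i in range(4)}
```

A set comprehension {expr for x in iterable} produces a set

set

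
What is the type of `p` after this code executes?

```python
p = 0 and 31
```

'and' returns the first falsy value (0, which is int)

int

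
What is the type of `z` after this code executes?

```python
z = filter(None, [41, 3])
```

filter() returns a filter iterator object

filter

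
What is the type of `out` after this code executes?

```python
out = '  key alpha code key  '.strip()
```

str.strip() returns str

str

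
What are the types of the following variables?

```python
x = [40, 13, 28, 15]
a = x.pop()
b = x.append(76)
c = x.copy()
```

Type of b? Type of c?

list.append() returns None; list.copy() returns list

NoneType, list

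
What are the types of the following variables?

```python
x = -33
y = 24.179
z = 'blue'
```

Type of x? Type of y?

x is int; y is float

int, float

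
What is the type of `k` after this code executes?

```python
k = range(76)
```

range() returns a range object

range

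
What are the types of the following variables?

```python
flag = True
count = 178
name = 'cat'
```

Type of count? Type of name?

count is int; name is str

int, str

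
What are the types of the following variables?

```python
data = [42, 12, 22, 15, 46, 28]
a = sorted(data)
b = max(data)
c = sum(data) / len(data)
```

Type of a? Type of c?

sorted() returns list; int / int returns float

list, float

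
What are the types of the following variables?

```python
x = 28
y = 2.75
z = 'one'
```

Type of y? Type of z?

y is float; z is str

float, str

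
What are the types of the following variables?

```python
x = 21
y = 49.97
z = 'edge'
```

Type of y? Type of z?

y is float; z is str

float, str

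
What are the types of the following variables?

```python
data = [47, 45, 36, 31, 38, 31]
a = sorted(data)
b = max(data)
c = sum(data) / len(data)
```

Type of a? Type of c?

sorted() returns list; int / int returns float

list, float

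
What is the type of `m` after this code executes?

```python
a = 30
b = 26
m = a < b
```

Comparison operators return bool

bool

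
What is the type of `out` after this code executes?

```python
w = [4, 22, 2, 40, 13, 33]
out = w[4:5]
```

Slicing a list always returns a list

list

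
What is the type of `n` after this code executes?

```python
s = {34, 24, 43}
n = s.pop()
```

Popping from a set of ints returns int

int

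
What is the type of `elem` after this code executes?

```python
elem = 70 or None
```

'or' returns first truthy value (70, int)

int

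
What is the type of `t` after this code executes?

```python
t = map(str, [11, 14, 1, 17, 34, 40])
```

map() returns a map iterator object

map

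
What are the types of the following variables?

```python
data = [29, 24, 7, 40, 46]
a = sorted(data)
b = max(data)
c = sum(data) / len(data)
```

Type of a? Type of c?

sorted() returns list; int / int returns float

list, float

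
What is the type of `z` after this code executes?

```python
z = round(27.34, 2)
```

round() with ndigits arg returns float

float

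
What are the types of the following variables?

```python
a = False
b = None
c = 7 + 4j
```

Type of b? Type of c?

b is NoneType; c is complex

NoneType, complex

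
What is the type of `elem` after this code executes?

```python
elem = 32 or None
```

'or' returns first truthy value (32, int)

int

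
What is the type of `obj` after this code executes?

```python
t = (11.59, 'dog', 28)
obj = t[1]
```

Index 1 of tuple is 'dog' which is str

str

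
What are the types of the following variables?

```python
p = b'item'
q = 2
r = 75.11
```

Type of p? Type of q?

p is bytes; q is int

bytes, int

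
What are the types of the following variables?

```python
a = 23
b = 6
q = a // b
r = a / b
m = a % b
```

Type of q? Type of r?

int // int returns int; int / int returns float

int, float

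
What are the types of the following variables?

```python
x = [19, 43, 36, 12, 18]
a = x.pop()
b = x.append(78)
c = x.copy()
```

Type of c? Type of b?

list.copy() returns list; list.append() returns None

list, NoneType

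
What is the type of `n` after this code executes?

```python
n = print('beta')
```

print() returns None

NoneType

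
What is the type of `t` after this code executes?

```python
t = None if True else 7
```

Ternary: condition is True, if branch (None) taken → NoneType

NoneType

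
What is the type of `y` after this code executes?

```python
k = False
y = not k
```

'not' always returns bool

bool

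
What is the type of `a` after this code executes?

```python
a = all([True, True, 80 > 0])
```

all() returns bool

bool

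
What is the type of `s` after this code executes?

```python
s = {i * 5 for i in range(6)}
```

A set comprehension {expr for x in iterable} produces a set

set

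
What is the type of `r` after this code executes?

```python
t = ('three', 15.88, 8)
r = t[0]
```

Index 0 of tuple is 'three' which is str

str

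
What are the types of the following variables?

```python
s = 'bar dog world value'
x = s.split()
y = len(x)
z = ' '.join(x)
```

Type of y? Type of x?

len() returns int; str.split() returns list

int, list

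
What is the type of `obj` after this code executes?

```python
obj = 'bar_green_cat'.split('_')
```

str.split() returns list

list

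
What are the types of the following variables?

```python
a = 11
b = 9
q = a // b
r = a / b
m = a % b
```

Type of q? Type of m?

int // int returns int; int % int returns int

int, int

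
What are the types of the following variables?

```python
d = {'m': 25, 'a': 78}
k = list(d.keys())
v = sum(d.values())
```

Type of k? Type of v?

list(...) returns list; sum of int values returns int

list, int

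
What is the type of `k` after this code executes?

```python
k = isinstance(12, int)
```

isinstance() returns bool

bool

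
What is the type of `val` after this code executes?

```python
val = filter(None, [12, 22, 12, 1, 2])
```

filter() returns a filter iterator object

filter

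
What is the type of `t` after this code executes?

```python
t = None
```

None has type NoneType

NoneType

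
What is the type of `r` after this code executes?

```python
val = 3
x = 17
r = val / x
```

int / int always returns float in Python 3 (3 / 17 = 0.176471)

float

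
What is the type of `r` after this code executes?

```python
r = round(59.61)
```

round() with no ndigits arg returns int

int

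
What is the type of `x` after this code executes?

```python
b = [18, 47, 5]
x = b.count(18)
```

list.count() returns int

int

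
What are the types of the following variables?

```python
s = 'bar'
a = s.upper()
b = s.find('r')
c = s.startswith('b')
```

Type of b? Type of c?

str.find() returns int; str.startswith() returns bool

int, bool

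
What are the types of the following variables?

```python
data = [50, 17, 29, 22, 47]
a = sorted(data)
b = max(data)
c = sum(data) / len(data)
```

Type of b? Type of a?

max of ints returns int; sorted() returns list

int, list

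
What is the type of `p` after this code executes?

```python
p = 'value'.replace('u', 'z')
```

str.replace() returns str

str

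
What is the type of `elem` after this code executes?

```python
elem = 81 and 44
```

'and' returns the last value when all truthy (44, which is int)

int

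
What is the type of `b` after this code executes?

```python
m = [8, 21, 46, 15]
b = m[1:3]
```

Slicing a list always returns a list

list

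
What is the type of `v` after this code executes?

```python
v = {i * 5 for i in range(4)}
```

A set comprehension {expr for x in iterable} produces a set

set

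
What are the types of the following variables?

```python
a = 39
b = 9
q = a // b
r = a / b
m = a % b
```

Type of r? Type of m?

int / int returns float; int % int returns int

float, int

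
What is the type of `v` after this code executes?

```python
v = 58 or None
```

'or' returns first truthy value (58, int)

int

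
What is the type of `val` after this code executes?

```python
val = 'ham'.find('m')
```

str.find() returns int (index, or -1)

int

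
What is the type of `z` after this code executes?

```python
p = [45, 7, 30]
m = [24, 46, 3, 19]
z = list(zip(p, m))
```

list(zip(...)) returns a list of tuples

list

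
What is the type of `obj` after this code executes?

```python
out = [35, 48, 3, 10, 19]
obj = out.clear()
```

list.clear() returns None

NoneType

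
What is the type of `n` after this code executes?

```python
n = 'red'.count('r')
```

str.count() returns int

int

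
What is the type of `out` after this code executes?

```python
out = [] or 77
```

'or' returns first truthy value (77, which is int)

int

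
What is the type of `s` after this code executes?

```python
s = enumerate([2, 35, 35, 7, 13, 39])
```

enumerate() returns an enumerate iterator object

enumerate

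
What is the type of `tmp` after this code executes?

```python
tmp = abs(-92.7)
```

abs() of float returns float

float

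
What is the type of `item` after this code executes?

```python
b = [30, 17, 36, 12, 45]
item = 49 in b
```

'in' operator returns bool

bool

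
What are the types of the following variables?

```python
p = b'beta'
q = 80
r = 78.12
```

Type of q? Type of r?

q is int; r is float

int, float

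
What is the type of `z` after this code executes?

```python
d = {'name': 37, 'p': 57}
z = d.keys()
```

.keys() returns a dict_keys view object

dict_keys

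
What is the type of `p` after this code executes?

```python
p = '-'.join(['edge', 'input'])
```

str.join() returns str

str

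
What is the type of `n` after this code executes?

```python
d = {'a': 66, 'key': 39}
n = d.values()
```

.values() returns a dict_values view object

dict_values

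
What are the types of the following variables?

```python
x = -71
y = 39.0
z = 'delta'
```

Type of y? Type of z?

y is float; z is str

float, str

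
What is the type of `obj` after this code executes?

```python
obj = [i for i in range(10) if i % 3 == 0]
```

A list comprehension [...] produces a list

list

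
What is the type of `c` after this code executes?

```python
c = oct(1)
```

oct() returns str representation

str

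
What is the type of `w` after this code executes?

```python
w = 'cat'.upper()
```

str.upper() returns str

str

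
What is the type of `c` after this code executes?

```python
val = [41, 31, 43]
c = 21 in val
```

'in' operator returns bool

bool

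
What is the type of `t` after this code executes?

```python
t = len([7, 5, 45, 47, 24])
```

len() always returns int

int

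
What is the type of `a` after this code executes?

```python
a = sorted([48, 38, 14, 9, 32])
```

sorted() always returns list

list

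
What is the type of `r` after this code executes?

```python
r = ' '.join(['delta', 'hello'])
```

str.join() returns str

str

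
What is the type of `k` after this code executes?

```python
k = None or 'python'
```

'or' with None returns the other value ('python', str)

str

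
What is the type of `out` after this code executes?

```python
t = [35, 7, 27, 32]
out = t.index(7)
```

list.index() returns int

int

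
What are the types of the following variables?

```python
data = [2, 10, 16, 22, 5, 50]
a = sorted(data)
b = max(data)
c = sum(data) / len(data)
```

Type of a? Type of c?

sorted() returns list; int / int returns float

list, float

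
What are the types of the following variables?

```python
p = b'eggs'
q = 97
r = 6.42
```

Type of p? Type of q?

p is bytes; q is int

bytes, int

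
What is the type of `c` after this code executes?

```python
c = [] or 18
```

'or' returns first truthy value (18, which is int)

int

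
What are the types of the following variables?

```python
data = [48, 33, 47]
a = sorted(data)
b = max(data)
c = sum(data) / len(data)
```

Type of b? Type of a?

max of ints returns int; sorted() returns list

int, list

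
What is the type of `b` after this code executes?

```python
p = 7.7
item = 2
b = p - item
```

float - int returns float (7.7 - 2 = 5.7)

float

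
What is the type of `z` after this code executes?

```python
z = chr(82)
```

chr() returns str (single character)

str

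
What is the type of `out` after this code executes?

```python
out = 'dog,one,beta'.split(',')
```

str.split() returns list

list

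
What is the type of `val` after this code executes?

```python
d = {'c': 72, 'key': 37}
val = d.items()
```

dict.items() returns a dict_items view

dict_items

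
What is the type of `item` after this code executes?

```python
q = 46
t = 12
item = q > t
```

Comparison operators return bool

bool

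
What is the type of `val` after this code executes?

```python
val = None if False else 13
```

Ternary: condition is False, else branch (13) taken → int

int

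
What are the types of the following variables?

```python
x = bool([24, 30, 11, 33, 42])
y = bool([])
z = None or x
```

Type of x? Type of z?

bool() returns bool; None or <bool> returns the bool

bool, bool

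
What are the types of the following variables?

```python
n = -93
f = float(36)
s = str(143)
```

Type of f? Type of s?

f is float; s is str

float, str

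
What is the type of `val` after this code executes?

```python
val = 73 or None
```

'or' returns first truthy value (73, int)

int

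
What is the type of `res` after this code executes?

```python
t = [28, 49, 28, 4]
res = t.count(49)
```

list.count() returns int

int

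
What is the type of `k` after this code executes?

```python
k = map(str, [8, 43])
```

map() returns a map iterator object

map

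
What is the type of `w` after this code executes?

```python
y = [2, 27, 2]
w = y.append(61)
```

list.append() returns None (mutates in place)

NoneType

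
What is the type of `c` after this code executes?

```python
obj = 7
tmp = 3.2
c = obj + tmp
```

int + float returns float (7 + 3.2 = 10.2)

float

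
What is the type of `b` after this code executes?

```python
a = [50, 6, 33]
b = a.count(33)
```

list.count() returns int

int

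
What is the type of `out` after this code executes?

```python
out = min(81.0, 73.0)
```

min() of floats returns float

float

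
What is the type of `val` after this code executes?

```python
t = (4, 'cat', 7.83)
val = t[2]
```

Index 2 of tuple is 7.83 which is float

float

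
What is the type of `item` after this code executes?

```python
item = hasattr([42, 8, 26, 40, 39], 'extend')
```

hasattr() returns bool

bool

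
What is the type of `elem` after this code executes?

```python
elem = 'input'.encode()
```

str.encode() returns bytes

bytes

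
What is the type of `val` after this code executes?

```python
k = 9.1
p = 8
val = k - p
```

float - int returns float (9.1 - 8 = 1.1)

float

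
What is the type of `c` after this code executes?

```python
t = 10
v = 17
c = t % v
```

int % int returns int (10 % 17 = 10)

int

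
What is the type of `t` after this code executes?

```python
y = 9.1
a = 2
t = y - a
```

float - int returns float (9.1 - 2 = 7.1)

float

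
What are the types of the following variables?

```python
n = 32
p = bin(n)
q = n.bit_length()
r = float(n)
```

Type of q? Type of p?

int.bit_length() returns int; bin() returns str

int, str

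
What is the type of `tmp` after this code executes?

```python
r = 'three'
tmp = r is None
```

'is' comparison returns bool

bool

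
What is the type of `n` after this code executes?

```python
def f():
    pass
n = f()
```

A function with no return statement returns None

NoneType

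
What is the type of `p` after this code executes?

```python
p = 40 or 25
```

'or' returns the first truthy value (40, which is int)

int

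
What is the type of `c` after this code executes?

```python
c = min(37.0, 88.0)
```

min() of floats returns float

float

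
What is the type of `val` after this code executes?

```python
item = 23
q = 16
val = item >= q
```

Comparison operators return bool

bool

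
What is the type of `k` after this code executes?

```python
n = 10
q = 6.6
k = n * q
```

int * float returns float (10 * 6.6 = 66.0)

float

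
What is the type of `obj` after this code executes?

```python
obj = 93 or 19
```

'or' returns the first truthy value (93, which is int)

int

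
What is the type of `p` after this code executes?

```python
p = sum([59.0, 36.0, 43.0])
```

sum() of floats returns float

float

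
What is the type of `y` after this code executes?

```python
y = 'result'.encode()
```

str.encode() returns bytes

bytes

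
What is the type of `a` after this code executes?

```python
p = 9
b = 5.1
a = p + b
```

int + float returns float (9 + 5.1 = 14.1)

float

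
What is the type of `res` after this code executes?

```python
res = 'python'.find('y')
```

str.find() returns int (index, or -1)

int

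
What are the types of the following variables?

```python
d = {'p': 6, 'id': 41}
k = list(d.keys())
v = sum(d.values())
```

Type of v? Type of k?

sum of int values returns int; list(...) returns list

int, list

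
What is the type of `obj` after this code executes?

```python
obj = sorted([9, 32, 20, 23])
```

sorted() always returns list

list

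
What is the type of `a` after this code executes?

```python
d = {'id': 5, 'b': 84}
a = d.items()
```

dict.items() returns a dict_items view

dict_items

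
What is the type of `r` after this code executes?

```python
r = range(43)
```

range() returns a range object

range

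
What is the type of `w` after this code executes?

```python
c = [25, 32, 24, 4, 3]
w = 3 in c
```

'in' operator returns bool

bool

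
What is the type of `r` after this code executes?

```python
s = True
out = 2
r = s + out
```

bool + int returns int (True is 1, so 1 + 2 = 3)

int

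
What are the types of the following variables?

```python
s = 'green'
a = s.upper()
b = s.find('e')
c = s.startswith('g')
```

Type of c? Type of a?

str.startswith() returns bool; str.upper() returns str

bool, str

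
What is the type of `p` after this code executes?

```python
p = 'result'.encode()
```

str.encode() returns bytes

bytes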